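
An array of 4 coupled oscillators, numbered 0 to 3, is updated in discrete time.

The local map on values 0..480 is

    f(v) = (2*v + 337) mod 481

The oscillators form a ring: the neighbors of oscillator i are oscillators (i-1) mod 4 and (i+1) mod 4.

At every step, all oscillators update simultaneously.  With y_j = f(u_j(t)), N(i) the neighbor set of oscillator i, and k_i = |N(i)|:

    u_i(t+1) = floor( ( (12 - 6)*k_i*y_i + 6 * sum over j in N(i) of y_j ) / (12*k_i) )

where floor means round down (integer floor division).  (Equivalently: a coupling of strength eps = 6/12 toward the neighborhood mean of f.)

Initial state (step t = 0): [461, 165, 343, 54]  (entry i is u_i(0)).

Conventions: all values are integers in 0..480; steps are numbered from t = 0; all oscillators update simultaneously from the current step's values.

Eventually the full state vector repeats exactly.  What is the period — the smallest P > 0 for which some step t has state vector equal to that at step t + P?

Simulating step by step:
t=0: [461, 165, 343, 54]
t=1: [306, 182, 188, 312]
t=2: [409, 285, 291, 415]
t=3: [254, 370, 376, 260]
t=4: [304, 180, 186, 310]
t=5: [405, 281, 287, 411]
t=6: [246, 362, 368, 252]
t=7: [288, 164, 170, 294]
t=8: [373, 249, 255, 379]
t=9: [182, 298, 304, 188]
t=10: [281, 397, 403, 287]
t=11: [358, 234, 240, 364]
t=12: [152, 268, 274, 158]
t=13: [221, 337, 343, 227]
t=14: [238, 114, 120, 244]
t=15: [273, 149, 155, 279]
t=16: [343, 219, 225, 349]
t=17: [122, 238, 244, 128]
t=18: [161, 277, 283, 167]
t=19: [239, 355, 361, 245]
t=20: [274, 150, 156, 280]
t=21: [345, 221, 227, 351]
t=22: [126, 242, 248, 132]
t=23: [169, 285, 291, 175]
t=24: [255, 371, 377, 261]
t=25: [306, 182, 188, 312]

Answer: 24
Key observation: The state at step 1, [306, 182, 188, 312], reappears at step 25 — and no state repeats earlier — so the cycle the system enters has period 24.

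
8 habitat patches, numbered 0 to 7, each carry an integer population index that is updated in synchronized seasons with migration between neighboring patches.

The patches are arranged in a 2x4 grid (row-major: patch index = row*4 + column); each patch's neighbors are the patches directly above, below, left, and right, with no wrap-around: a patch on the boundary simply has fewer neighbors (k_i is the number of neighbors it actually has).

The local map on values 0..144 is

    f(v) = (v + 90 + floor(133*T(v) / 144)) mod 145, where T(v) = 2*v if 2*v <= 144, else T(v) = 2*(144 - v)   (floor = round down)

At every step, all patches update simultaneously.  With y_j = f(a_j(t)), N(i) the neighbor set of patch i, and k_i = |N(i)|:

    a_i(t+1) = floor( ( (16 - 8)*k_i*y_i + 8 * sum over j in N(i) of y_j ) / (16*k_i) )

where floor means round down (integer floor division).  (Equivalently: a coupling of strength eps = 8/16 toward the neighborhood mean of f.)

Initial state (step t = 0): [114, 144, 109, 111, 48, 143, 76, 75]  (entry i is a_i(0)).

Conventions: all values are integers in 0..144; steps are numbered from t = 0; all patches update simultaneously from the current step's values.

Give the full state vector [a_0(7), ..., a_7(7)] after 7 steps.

Answer: [111, 111, 111, 111, 111, 110, 110, 111]

Derivation:
t=0: [114, 144, 109, 111, 48, 143, 76, 75]
t=1: [99, 98, 93, 88, 91, 73, 35, 30]
t=2: [128, 107, 117, 108, 99, 52, 49, 60]
t=3: [112, 111, 109, 116, 112, 101, 95, 108]
t=4: [116, 117, 118, 115, 118, 122, 125, 120]
t=5: [111, 110, 110, 111, 110, 108, 107, 109]
t=6: [116, 117, 117, 116, 117, 118, 119, 118]
t=7: [111, 111, 111, 111, 111, 110, 110, 111]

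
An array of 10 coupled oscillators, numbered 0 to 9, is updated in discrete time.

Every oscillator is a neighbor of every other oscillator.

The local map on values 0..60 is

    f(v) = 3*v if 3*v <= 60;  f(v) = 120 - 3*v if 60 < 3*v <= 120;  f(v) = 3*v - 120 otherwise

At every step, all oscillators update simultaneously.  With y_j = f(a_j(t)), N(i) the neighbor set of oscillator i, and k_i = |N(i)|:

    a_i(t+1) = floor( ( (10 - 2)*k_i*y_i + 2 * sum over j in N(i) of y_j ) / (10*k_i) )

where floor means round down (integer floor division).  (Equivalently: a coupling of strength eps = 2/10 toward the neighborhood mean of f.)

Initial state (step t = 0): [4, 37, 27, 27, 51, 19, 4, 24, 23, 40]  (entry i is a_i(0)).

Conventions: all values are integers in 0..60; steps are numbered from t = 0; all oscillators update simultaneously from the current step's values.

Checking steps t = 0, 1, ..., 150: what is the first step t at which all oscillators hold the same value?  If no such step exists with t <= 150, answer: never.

Answer: never
Key observation: The state at step 38 reappears at step 46 — the system is in a cycle of period 8 from step 38 on.  No step 0..46 is synchronized, and the cycle repeats forever, so no step up to 150 (or ever) has all oscillators equal.

Derivation:
t=0: [4, 37, 27, 27, 51, 19, 4, 24, 23, 40]  (not all equal)
t=1: [16, 13, 37, 37, 32, 51, 16, 44, 46, 6]  (not all equal)
t=2: [43, 36, 12, 12, 24, 31, 43, 15, 19, 19]  (not all equal)
t=3: [14, 16, 35, 35, 44, 28, 14, 42, 51, 51]  (not all equal)
t=4: [38, 43, 17, 17, 15, 34, 38, 10, 31, 31]  (not all equal)
t=5: [10, 13, 45, 45, 41, 20, 10, 29, 27, 27]  (not all equal)
t=6: [30, 37, 18, 18, 9, 53, 30, 32, 37, 37]  (not all equal)
t=7: [29, 13, 48, 48, 27, 36, 29, 25, 13, 13]  (not all equal)
t=8: [32, 37, 25, 25, 37, 16, 32, 42, 37, 37]  (not all equal)
t=9: [23, 12, 40, 40, 12, 42, 23, 9, 12, 12]  (not all equal)
t=10: [45, 34, 6, 6, 34, 10, 45, 27, 34, 34]  (not all equal)
t=11: [16, 18, 18, 18, 18, 27, 16, 34, 18, 18]  (not all equal)
t=12: [47, 52, 52, 52, 52, 40, 47, 24, 52, 52]  (not all equal)
t=13: [23, 34, 34, 34, 34, 6, 23, 44, 34, 34]  (not all equal)
t=14: [45, 19, 19, 19, 19, 19, 45, 14, 19, 19]  (not all equal)
t=15: [22, 54, 54, 54, 54, 54, 22, 43, 54, 54]  (not all equal)
t=16: [51, 41, 41, 41, 41, 41, 51, 16, 41, 41]  (not all equal)
t=17: [28, 5, 5, 5, 5, 5, 28, 40, 5, 5]  (not all equal)
t=18: [31, 15, 15, 15, 15, 15, 31, 3, 15, 15]  (not all equal)
t=19: [29, 43, 43, 43, 43, 43, 29, 15, 43, 43]  (not all equal)
t=20: [29, 10, 10, 10, 10, 10, 29, 38, 10, 10]  (not all equal)
t=21: [31, 29, 29, 29, 29, 29, 31, 10, 29, 29]  (not all equal)
t=22: [28, 32, 32, 32, 32, 32, 28, 30, 32, 32]  (not all equal)
t=23: [34, 24, 24, 24, 24, 24, 34, 29, 24, 24]  (not all equal)
t=24: [23, 46, 46, 46, 46, 46, 23, 34, 46, 46]  (not all equal)
t=25: [45, 19, 19, 19, 19, 19, 45, 19, 19, 19]  (not all equal)
t=26: [22, 55, 55, 55, 55, 55, 22, 55, 55, 55]  (not all equal)
t=27: [52, 45, 45, 45, 45, 45, 52, 45, 45, 45]  (not all equal)
t=28: [32, 15, 15, 15, 15, 15, 32, 15, 15, 15]  (not all equal)
t=29: [27, 44, 44, 44, 44, 44, 27, 44, 44, 44]  (not all equal)
t=30: [34, 13, 13, 13, 13, 13, 34, 13, 13, 13]  (not all equal)
t=31: [21, 38, 38, 38, 38, 38, 21, 38, 38, 38]  (not all equal)
t=32: [47, 8, 8, 8, 8, 8, 47, 8, 8, 8]  (not all equal)
t=33: [21, 23, 23, 23, 23, 23, 21, 23, 23, 23]  (not all equal)
t=34: [55, 51, 51, 51, 51, 51, 55, 51, 51, 51]  (not all equal)
t=35: [42, 33, 33, 33, 33, 33, 42, 33, 33, 33]  (not all equal)
t=36: [8, 20, 20, 20, 20, 20, 8, 20, 20, 20]  (not all equal)
t=37: [30, 58, 58, 58, 58, 58, 30, 58, 58, 58]  (not all equal)
t=38: [34, 52, 52, 52, 52, 52, 34, 52, 52, 52]  (not all equal)
t=39: [21, 35, 35, 35, 35, 35, 21, 35, 35, 35]  (not all equal)
t=40: [49, 16, 16, 16, 16, 16, 49, 16, 16, 16]  (not all equal)
t=41: [30, 47, 47, 47, 47, 47, 30, 47, 47, 47]  (not all equal)
t=42: [28, 21, 21, 21, 21, 21, 28, 21, 21, 21]  (not all equal)
t=43: [39, 56, 56, 56, 56, 56, 39, 56, 56, 56]  (not all equal)
t=44: [11, 46, 46, 46, 46, 46, 11, 46, 46, 46]  (not all equal)
t=45: [30, 18, 18, 18, 18, 18, 30, 18, 18, 18]  (not all equal)
t=46: [34, 52, 52, 52, 52, 52, 34, 52, 52, 52]  (not all equal)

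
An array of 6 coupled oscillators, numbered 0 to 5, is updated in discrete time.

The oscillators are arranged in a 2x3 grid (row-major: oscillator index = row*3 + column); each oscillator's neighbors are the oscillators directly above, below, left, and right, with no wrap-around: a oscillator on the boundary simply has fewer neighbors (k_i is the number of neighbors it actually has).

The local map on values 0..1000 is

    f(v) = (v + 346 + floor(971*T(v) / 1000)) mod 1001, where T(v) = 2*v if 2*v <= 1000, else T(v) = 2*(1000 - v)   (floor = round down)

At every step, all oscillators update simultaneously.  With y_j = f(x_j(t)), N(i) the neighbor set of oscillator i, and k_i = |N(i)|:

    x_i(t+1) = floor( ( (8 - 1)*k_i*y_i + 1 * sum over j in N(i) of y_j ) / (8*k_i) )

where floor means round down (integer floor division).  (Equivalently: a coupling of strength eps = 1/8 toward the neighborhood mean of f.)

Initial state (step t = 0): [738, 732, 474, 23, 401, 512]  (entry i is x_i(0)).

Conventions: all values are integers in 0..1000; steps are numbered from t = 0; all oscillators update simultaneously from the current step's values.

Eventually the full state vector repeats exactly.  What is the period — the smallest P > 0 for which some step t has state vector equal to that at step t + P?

Answer: 2
Key observation: The state at step 29, [659, 659, 660, 659, 659, 660], reappears at step 31 — and no state repeats earlier — so the cycle the system enters has period 2.

Derivation:
t=0: [738, 732, 474, 23, 401, 512]
t=1: [580, 599, 734, 431, 534, 782]
t=2: [730, 720, 600, 631, 763, 567]
t=3: [605, 610, 715, 678, 582, 738]
t=4: [712, 709, 617, 657, 727, 601]
t=5: [619, 621, 700, 660, 610, 711]
t=6: [700, 699, 631, 670, 705, 623]
t=7: [628, 630, 688, 651, 626, 694]
t=8: [693, 690, 641, 675, 693, 637]
t=9: [635, 638, 680, 648, 637, 682]
t=10: [687, 684, 648, 677, 683, 646]
t=11: [639, 643, 674, 648, 644, 675]
t=12: [684, 679, 653, 676, 678, 652]
t=13: [642, 647, 669, 649, 649, 670]
t=14: [681, 676, 657, 675, 674, 656]
t=15: [645, 650, 666, 650, 652, 667]
t=16: [678, 673, 659, 674, 671, 658]
t=17: [648, 653, 665, 651, 654, 666]
t=18: [675, 670, 660, 673, 669, 659]
t=19: [651, 655, 664, 653, 656, 665]
t=20: [672, 668, 661, 671, 668, 660]
t=21: [653, 657, 663, 654, 657, 664]
t=22: [670, 667, 662, 669, 667, 661]
t=23: [655, 658, 662, 656, 658, 663]
t=24: [668, 666, 663, 668, 666, 662]
t=25: [657, 659, 661, 657, 659, 662]
t=26: [667, 666, 664, 667, 665, 663]
t=27: [658, 659, 660, 658, 659, 661]
t=28: [666, 666, 665, 666, 665, 664]
t=29: [659, 659, 660, 659, 659, 660]
t=30: [666, 665, 665, 666, 665, 665]
t=31: [659, 659, 660, 659, 659, 660]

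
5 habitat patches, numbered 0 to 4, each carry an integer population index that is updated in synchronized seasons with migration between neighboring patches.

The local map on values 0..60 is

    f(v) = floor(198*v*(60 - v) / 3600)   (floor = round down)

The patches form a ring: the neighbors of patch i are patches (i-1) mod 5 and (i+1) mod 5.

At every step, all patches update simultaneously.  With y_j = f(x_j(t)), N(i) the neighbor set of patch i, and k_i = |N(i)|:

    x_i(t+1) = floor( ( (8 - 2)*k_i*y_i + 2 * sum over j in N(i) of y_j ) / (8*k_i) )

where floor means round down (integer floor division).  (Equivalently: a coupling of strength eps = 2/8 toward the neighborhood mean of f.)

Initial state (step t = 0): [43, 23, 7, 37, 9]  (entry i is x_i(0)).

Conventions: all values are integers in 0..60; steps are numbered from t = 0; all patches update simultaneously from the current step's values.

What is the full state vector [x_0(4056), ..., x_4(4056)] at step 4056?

Simulating step by step:
t=0: [43, 23, 7, 37, 9]
t=1: [38, 42, 26, 40, 29]
t=2: [45, 42, 46, 45, 47]
t=3: [37, 39, 36, 36, 34]
t=4: [46, 45, 46, 47, 47]
t=5: [35, 36, 35, 33, 33]
t=6: [48, 47, 48, 48, 48]
t=7: [31, 32, 31, 31, 31]
t=8: [49, 49, 49, 49, 49]
t=9: [29, 29, 29, 29, 29]
t=10: [49, 49, 49, 49, 49]

Answer: [49, 49, 49, 49, 49]
Key observation: The state at step 8, [49, 49, 49, 49, 49], reappears at step 10: the system is in a cycle of period 2 from step 8 on.  Therefore the state at step 4056 equals the state at step 8 + ((4056 - 8) mod 2) = 8, which is [49, 49, 49, 49, 49].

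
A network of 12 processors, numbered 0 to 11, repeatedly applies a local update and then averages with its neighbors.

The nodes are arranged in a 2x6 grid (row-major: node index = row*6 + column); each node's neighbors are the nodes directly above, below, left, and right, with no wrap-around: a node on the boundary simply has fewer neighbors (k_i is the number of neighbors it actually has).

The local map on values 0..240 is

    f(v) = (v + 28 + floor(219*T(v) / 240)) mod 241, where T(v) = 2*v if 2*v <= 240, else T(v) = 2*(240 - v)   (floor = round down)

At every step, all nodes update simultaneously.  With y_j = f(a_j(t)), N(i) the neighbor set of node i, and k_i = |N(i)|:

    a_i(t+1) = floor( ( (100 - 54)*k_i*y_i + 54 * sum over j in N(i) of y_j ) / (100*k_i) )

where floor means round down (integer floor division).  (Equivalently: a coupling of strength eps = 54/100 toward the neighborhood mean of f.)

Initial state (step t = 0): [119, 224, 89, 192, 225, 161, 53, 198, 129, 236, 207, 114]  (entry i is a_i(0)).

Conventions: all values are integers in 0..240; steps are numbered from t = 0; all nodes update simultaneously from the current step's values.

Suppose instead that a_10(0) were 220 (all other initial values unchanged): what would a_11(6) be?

Simulating step by step:
t=0: [119, 224, 89, 192, 225, 161, 53, 198, 129, 236, 220, 114]
t=1: [115, 58, 57, 49, 54, 82, 131, 88, 77, 54, 51, 86]
t=2: [133, 148, 151, 175, 146, 64, 92, 72, 74, 144, 149, 64]
t=3: [92, 127, 121, 92, 118, 179, 114, 175, 187, 124, 122, 179]
t=4: [82, 100, 99, 87, 99, 88, 84, 90, 91, 99, 114, 89]
t=5: [33, 54, 56, 50, 62, 44, 26, 43, 51, 63, 80, 56]
t=6: [131, 164, 179, 184, 153, 174, 119, 150, 176, 158, 112, 130]

Answer: a_11(6) = 130
Key observation: This trace re-runs the system from the modified initial state.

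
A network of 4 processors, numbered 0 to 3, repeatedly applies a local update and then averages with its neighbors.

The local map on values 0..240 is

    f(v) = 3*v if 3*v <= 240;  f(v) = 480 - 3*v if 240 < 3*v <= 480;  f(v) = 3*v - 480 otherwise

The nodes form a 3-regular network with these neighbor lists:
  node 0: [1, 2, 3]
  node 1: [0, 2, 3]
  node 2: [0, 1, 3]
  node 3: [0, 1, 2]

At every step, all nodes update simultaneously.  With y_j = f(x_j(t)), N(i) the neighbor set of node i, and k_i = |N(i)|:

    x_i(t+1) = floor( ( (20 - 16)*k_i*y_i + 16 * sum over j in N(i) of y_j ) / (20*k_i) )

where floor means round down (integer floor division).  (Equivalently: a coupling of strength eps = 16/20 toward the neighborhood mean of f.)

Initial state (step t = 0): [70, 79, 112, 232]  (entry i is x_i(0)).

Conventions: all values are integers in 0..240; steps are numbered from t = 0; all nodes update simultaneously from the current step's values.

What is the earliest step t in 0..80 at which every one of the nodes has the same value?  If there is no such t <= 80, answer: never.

Answer: 3
Key observation: Synchronization is absorbing here: once all nodes are equal they stay equal, and step 3 is the first all-equal step.

Derivation:
t=0: [70, 79, 112, 232]  (not all equal)
t=1: [201, 199, 205, 200]  (not all equal)
t=2: [123, 124, 123, 124]  (not all equal)
t=3: [109, 109, 109, 109]  (all equal)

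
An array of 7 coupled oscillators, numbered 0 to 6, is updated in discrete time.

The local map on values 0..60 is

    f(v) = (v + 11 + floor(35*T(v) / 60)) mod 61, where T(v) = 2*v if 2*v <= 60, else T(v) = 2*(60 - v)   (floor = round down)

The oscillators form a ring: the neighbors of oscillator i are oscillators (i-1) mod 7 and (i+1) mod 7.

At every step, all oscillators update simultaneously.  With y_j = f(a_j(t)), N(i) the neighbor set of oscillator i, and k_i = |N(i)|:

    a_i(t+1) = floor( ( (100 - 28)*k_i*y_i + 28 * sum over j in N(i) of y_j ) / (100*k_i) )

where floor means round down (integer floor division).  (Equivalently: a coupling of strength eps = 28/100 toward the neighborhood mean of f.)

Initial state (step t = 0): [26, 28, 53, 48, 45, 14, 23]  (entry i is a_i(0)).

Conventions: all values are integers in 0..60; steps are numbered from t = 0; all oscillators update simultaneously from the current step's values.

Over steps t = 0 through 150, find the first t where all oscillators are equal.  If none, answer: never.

Simulating step by step:
t=0: [26, 28, 53, 48, 45, 14, 23]  (not all equal)
t=1: [14, 9, 11, 11, 16, 39, 49]  (not all equal)
t=2: [35, 32, 33, 35, 38, 17, 15]  (not all equal)
t=3: [18, 14, 14, 13, 17, 41, 39]  (not all equal)
t=4: [43, 42, 40, 40, 41, 17, 18]  (not all equal)
t=5: [17, 12, 13, 13, 17, 42, 44]  (not all equal)
t=6: [40, 38, 38, 40, 41, 17, 17]  (not all equal)
t=7: [17, 13, 13, 13, 17, 42, 42]  (not all equal)
t=8: [41, 40, 39, 40, 41, 17, 17]  (not all equal)
t=9: [17, 13, 13, 13, 17, 42, 42]  (not all equal)

Answer: never
Key observation: The state at step 7 reappears at step 9 — the system is in a cycle of period 2 from step 7 on.  No step 0..9 is synchronized, and the cycle repeats forever, so no step up to 150 (or ever) has all oscillators equal.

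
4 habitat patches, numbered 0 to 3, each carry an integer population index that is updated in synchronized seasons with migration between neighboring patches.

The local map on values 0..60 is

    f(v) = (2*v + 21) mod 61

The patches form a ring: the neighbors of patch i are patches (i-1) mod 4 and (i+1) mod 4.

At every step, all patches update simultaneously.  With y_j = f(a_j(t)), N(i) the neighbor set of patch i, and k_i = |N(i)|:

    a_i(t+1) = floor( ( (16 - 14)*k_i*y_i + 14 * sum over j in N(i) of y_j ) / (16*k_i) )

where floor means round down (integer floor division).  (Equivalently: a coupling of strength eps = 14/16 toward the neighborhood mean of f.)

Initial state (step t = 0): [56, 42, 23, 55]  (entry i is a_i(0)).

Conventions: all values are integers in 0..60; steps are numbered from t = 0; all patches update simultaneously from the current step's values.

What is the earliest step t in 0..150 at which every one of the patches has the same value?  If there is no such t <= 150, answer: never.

Simulating step by step:
t=0: [56, 42, 23, 55]  (not all equal)
t=1: [24, 12, 23, 8]  (not all equal)
t=2: [36, 11, 36, 10]  (not all equal)
t=3: [40, 33, 40, 33]  (not all equal)
t=4: [27, 38, 27, 38]  (not all equal)
t=5: [33, 16, 33, 16]  (not all equal)
t=6: [49, 29, 49, 29]  (not all equal)
t=7: [23, 53, 23, 53]  (not all equal)
t=8: [5, 5, 5, 5]  (all equal)

Answer: 8
Key observation: Synchronization is absorbing here: once all patches are equal they stay equal, and step 8 is the first all-equal step.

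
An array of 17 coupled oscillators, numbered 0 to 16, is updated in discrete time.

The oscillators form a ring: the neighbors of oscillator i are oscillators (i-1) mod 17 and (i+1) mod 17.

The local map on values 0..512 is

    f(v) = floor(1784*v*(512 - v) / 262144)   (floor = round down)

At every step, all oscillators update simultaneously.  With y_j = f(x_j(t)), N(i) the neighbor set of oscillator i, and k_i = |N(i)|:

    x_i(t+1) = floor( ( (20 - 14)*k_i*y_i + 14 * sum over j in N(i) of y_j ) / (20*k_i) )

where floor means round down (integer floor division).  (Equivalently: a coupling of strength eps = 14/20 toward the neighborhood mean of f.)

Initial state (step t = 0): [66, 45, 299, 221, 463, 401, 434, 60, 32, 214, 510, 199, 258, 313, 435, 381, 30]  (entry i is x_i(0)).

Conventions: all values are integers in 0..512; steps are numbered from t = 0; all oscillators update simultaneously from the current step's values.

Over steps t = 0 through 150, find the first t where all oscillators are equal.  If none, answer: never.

Answer: 20
Key observation: Synchronization is absorbing here: once all oscillators are equal they stay equal, and step 20 is the first all-equal step.

Derivation:
t=0: [66, 45, 299, 221, 463, 401, 434, 60, 32, 214, 510, 199, 258, 313, 435, 381, 30]  (not all equal)
t=1: [144, 264, 332, 336, 304, 225, 239, 172, 247, 168, 301, 284, 429, 362, 334, 215, 218]  (not all equal)
t=2: [416, 401, 418, 413, 423, 437, 425, 430, 410, 424, 421, 367, 355, 336, 402, 424, 408]  (not all equal)
t=3: [287, 278, 283, 266, 252, 244, 237, 258, 257, 266, 293, 332, 381, 358, 319, 281, 269]  (not all equal)
t=4: [441, 440, 442, 443, 445, 444, 444, 444, 445, 441, 428, 393, 375, 377, 411, 434, 441]  (not all equal)
t=5: [213, 212, 211, 206, 205, 203, 205, 203, 206, 220, 259, 302, 337, 324, 286, 242, 218]  (not all equal)
t=6: [433, 432, 430, 429, 427, 427, 426, 427, 430, 436, 437, 425, 416, 418, 432, 439, 437]  (not all equal)
t=7: [229, 235, 238, 242, 245, 247, 247, 244, 236, 229, 233, 248, 262, 257, 240, 225, 224]  (not all equal)
t=8: [440, 442, 443, 444, 444, 445, 445, 444, 443, 442, 442, 443, 445, 444, 442, 440, 439]  (not all equal)
t=9: [214, 211, 207, 206, 203, 203, 203, 205, 207, 209, 209, 206, 205, 205, 210, 214, 215]  (not all equal)
t=10: [433, 431, 429, 427, 426, 426, 426, 427, 429, 429, 429, 428, 428, 429, 430, 432, 433]  (not all equal)
t=11: [233, 237, 242, 245, 248, 249, 248, 245, 243, 242, 242, 243, 243, 241, 238, 235, 233]  (not all equal)
t=12: [442, 443, 444, 444, 445, 445, 445, 444, 444, 444, 444, 444, 444, 443, 443, 442, 442]  (not all equal)
t=13: [209, 207, 206, 203, 203, 202, 203, 203, 205, 205, 205, 205, 206, 206, 208, 209, 210]  (not all equal)
t=14: [430, 429, 427, 426, 426, 426, 426, 426, 427, 428, 428, 428, 428, 428, 429, 430, 430]  (not all equal)
t=15: [240, 242, 245, 248, 249, 249, 249, 248, 246, 245, 244, 244, 244, 243, 241, 240, 239]  (not all equal)
t=16: [444, 444, 444, 445, 445, 445, 445, 445, 445, 445, 445, 445, 444, 444, 444, 444, 444]  (not all equal)
t=17: [205, 205, 203, 203, 202, 202, 202, 202, 202, 202, 202, 203, 203, 205, 205, 205, 205]  (not all equal)
t=18: [428, 427, 426, 426, 426, 426, 426, 426, 426, 426, 426, 426, 426, 427, 428, 428, 428]  (not all equal)
t=19: [245, 246, 248, 249, 249, 249, 249, 249, 249, 249, 249, 249, 248, 246, 245, 244, 244]  (not all equal)
t=20: [445, 445, 445, 445, 445, 445, 445, 445, 445, 445, 445, 445, 445, 445, 445, 445, 445]  (all equal)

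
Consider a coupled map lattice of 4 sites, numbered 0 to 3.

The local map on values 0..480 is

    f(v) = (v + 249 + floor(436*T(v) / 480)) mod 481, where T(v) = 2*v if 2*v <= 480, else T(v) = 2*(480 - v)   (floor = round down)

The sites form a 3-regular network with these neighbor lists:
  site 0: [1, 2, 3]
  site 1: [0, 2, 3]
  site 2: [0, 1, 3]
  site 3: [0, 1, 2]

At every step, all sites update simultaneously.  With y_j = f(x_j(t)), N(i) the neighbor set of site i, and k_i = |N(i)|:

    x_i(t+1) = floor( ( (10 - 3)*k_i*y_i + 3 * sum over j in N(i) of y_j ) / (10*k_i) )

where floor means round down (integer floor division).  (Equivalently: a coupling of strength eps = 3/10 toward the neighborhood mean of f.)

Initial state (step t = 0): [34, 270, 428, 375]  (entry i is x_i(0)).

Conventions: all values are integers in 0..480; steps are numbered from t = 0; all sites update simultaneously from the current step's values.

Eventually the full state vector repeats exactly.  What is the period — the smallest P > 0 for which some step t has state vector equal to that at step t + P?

Simulating step by step:
t=0: [34, 270, 428, 375]
t=1: [345, 390, 312, 338]
t=2: [357, 335, 373, 360]
t=3: [348, 359, 340, 347]
t=4: [354, 349, 359, 355]
t=5: [350, 352, 347, 350]
t=6: [354, 352, 355, 354]
t=7: [350, 351, 350, 350]
t=8: [353, 353, 353, 353]
t=9: [351, 351, 351, 351]
t=10: [353, 353, 353, 353]

Answer: 2
Key observation: The state at step 8, [353, 353, 353, 353], reappears at step 10 — and no state repeats earlier — so the cycle the system enters has period 2.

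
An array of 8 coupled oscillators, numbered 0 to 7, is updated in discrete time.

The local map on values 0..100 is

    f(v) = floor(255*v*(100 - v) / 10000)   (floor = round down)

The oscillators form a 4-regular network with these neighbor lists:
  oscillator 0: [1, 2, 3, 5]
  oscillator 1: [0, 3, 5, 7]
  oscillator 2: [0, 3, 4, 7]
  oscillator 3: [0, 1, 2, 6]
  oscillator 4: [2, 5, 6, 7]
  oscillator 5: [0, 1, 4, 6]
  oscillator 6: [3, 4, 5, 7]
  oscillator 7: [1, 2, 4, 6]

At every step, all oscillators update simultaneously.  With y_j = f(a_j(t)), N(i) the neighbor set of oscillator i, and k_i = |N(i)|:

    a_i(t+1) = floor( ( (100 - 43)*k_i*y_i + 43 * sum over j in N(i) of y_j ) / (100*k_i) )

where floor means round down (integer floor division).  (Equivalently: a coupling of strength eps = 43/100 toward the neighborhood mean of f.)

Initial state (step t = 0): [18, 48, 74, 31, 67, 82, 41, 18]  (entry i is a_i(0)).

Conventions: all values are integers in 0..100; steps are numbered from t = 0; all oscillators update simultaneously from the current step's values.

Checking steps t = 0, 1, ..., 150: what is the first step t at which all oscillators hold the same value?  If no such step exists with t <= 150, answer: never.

Answer: 4
Key observation: Synchronization is absorbing here: once all oscillators are equal they stay equal, and step 4 is the first all-equal step.

Derivation:
t=0: [18, 48, 74, 31, 67, 82, 41, 18]  (not all equal)
t=1: [42, 53, 47, 53, 51, 44, 54, 45]  (not all equal)
t=2: [62, 62, 62, 62, 62, 62, 62, 63]  (not all equal)
t=3: [60, 59, 59, 60, 59, 60, 59, 59]  (not all equal)
t=4: [61, 61, 61, 61, 61, 61, 61, 61]  (all equal)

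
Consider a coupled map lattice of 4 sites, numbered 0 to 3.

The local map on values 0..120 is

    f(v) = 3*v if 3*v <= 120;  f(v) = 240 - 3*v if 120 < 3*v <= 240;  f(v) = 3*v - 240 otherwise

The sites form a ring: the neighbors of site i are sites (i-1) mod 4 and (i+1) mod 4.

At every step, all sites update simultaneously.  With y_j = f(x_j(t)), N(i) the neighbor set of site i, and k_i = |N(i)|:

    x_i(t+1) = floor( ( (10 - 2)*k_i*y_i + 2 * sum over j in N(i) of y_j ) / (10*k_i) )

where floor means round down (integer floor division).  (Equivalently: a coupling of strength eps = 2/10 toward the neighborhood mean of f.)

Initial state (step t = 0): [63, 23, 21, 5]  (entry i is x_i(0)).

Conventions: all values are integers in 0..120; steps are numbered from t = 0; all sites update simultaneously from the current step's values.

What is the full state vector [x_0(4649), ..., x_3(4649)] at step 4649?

Answer: [53, 42, 53, 42]
Key observation: The state at step 27, [79, 28, 79, 28], reappears at step 34: the system is in a cycle of period 7 from step 27 on.  Therefore the state at step 4649 equals the state at step 27 + ((4649 - 27) mod 7) = 29, which is [53, 42, 53, 42].

Derivation:
t=0: [63, 23, 21, 5]
t=1: [49, 66, 58, 23]
t=2: [85, 49, 63, 71]
t=3: [24, 81, 52, 28]
t=4: [66, 18, 75, 82]
t=5: [39, 48, 18, 10]
t=6: [106, 93, 55, 41]
t=7: [78, 46, 75, 108]
t=8: [23, 83, 30, 69]
t=9: [59, 23, 76, 42]
t=10: [68, 62, 27, 98]
t=11: [39, 54, 75, 54]
t=12: [109, 75, 27, 75]
t=13: [72, 28, 67, 28]
t=14: [36, 73, 48, 73]
t=15: [90, 37, 81, 37]
t=16: [46, 92, 24, 92]
t=17: [88, 46, 64, 46]
t=18: [39, 88, 58, 88]
t=19: [98, 37, 57, 37]
t=20: [65, 101, 77, 101]
t=21: [48, 55, 19, 55]
t=22: [91, 75, 60, 75]
t=23: [29, 21, 51, 21]
t=24: [82, 67, 82, 67]
t=25: [12, 32, 12, 32]
t=26: [48, 84, 48, 84]
t=27: [79, 28, 79, 28]
t=28: [19, 67, 19, 67]
t=29: [53, 42, 53, 42]
t=30: [87, 107, 87, 107]
t=31: [33, 69, 33, 69]
t=32: [85, 46, 85, 46]
t=33: [32, 84, 32, 84]
t=34: [79, 28, 79, 28]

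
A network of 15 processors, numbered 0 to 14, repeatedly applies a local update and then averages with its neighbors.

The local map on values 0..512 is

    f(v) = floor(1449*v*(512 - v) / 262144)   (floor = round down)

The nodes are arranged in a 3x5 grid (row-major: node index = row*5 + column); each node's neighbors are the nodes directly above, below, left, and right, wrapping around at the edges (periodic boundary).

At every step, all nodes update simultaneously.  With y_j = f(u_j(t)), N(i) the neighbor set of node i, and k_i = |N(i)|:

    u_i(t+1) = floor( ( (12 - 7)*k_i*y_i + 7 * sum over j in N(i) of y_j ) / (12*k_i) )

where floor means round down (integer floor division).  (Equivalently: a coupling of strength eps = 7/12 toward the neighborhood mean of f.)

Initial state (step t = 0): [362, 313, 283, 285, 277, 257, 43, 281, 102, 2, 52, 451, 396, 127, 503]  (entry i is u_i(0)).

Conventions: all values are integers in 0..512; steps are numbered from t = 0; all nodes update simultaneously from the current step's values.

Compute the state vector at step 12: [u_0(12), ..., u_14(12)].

Answer: [331, 331, 331, 331, 331, 331, 331, 331, 331, 331, 331, 331, 331, 331, 331]

Derivation:
t=0: [362, 313, 283, 285, 277, 257, 43, 281, 102, 2, 52, 451, 396, 127, 503]
t=1: [299, 277, 340, 326, 249, 230, 223, 288, 240, 144, 177, 185, 271, 238, 122]
t=2: [351, 348, 340, 344, 331, 342, 353, 352, 345, 317, 326, 343, 350, 342, 304]
t=3: [319, 315, 318, 321, 330, 323, 313, 313, 320, 334, 329, 318, 316, 323, 339]
t=4: [337, 342, 341, 337, 331, 336, 342, 342, 337, 330, 334, 340, 341, 336, 328]
t=5: [325, 322, 322, 325, 329, 326, 322, 321, 325, 329, 327, 323, 322, 326, 330]
t=6: [334, 337, 337, 335, 332, 334, 337, 337, 335, 332, 334, 337, 337, 334, 332]
t=7: [327, 325, 325, 327, 329, 327, 325, 325, 327, 329, 327, 325, 325, 327, 329]
t=8: [333, 334, 334, 333, 332, 333, 334, 334, 333, 332, 333, 334, 334, 333, 332]
t=9: [329, 328, 328, 329, 329, 329, 328, 328, 329, 329, 329, 328, 328, 329, 329]
t=10: [332, 332, 332, 332, 332, 332, 332, 332, 332, 332, 332, 332, 332, 332, 332]
t=11: [330, 330, 330, 330, 330, 330, 330, 330, 330, 330, 330, 330, 330, 330, 330]
t=12: [331, 331, 331, 331, 331, 331, 331, 331, 331, 331, 331, 331, 331, 331, 331]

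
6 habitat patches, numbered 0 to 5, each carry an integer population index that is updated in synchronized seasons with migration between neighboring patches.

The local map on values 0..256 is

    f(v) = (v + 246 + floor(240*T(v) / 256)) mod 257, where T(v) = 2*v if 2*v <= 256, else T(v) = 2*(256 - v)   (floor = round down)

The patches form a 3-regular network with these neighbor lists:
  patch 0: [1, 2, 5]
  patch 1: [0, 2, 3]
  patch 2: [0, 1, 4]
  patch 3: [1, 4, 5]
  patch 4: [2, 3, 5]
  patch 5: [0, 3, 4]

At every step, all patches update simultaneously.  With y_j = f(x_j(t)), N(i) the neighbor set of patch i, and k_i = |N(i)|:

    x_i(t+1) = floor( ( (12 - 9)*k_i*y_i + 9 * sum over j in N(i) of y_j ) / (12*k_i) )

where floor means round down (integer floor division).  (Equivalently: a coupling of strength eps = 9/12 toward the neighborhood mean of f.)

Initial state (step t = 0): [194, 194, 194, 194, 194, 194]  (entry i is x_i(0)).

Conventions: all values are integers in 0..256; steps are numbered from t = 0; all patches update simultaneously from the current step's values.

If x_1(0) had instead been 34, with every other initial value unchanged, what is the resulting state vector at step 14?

Simulating step by step:
t=0: [194, 34, 194, 194, 194, 194]
t=1: [53, 53, 53, 53, 42, 42]
t=2: [133, 141, 133, 125, 125, 125]
t=3: [92, 92, 92, 90, 92, 92]
t=4: [253, 251, 253, 251, 251, 251]
t=5: [248, 248, 248, 249, 248, 248]
t=6: [252, 251, 252, 251, 251, 251]
t=7: [248, 248, 248, 249, 248, 248]
t=8: [252, 251, 252, 251, 251, 251]
t=9: [248, 248, 248, 249, 248, 248]
t=10: [252, 251, 252, 251, 251, 251]
t=11: [248, 248, 248, 249, 248, 248]
t=12: [252, 251, 252, 251, 251, 251]
t=13: [248, 248, 248, 249, 248, 248]
t=14: [252, 251, 252, 251, 251, 251]

Answer: [252, 251, 252, 251, 251, 251]
Key observation: This trace re-runs the system from the modified initial state.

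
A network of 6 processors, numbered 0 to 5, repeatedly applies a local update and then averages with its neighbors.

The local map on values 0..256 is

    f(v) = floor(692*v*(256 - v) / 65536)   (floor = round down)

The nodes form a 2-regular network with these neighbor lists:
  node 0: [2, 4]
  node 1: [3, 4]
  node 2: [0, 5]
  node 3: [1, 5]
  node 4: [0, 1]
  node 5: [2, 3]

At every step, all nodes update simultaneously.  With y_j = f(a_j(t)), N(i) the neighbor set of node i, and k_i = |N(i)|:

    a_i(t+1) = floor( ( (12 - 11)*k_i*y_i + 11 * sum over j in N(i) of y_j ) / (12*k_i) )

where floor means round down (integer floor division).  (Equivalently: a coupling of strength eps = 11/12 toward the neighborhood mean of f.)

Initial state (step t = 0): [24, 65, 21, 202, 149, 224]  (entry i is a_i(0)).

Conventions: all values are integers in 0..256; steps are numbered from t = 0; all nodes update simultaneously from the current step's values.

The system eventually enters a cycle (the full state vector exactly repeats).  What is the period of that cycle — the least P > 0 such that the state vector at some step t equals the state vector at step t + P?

Simulating step by step:
t=0: [24, 65, 21, 202, 149, 224]
t=1: [105, 140, 65, 104, 100, 82]
t=2: [149, 165, 156, 160, 168, 148]
t=3: [160, 158, 167, 162, 162, 163]
t=4: [158, 160, 160, 161, 162, 158]
t=5: [161, 160, 162, 162, 162, 161]
t=6: [160, 160, 160, 161, 161, 160]
t=7: [161, 161, 162, 161, 161, 161]
t=8: [160, 161, 160, 161, 161, 160]
t=9: [161, 161, 162, 161, 161, 161]

Answer: 2
Key observation: The state at step 7, [161, 161, 162, 161, 161, 161], reappears at step 9 — and no state repeats earlier — so the cycle the system enters has period 2.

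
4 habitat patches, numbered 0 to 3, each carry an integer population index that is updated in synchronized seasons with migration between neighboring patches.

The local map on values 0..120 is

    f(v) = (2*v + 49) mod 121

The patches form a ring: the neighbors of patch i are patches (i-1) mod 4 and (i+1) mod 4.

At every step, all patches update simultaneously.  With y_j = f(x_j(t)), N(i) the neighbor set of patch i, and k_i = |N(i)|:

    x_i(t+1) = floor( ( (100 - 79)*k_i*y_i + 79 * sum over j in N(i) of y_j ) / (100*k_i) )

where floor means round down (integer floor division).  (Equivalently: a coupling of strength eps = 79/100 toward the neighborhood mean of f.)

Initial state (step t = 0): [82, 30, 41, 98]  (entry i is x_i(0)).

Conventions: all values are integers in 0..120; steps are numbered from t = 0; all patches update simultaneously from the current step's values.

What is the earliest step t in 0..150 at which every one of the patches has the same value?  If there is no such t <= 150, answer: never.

Answer: 8
Key observation: Synchronization is absorbing here: once all patches are equal they stay equal, and step 8 is the first all-equal step.

Derivation:
t=0: [82, 30, 41, 98]  (not all equal)
t=1: [63, 63, 46, 40]  (not all equal)
t=2: [35, 40, 28, 30]  (not all equal)
t=3: [71, 90, 68, 111]  (not all equal)
t=4: [68, 75, 67, 59]  (not all equal)
t=5: [62, 66, 62, 59]  (not all equal)
t=6: [52, 53, 52, 50]  (not all equal)
t=7: [31, 32, 31, 31]  (not all equal)
t=8: [111, 111, 111, 111]  (all equal)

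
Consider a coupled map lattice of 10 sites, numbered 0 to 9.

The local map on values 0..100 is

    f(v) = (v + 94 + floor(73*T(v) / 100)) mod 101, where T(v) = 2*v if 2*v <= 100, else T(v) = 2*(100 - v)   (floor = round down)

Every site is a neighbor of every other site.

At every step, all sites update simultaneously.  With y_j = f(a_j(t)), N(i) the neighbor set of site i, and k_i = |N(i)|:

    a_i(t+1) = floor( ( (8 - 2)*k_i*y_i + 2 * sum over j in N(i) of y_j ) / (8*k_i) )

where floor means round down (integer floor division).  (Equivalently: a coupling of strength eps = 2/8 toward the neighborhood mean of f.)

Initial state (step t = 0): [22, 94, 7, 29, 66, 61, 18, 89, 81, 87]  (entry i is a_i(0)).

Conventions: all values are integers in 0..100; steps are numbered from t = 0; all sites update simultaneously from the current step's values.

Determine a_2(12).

Simulating step by step:
t=0: [22, 94, 7, 29, 66, 61, 18, 89, 81, 87]
t=1: [46, 81, 20, 59, 17, 19, 39, 83, 12, 83]
t=2: [15, 12, 42, 19, 36, 40, 75, 84, 28, 84]
t=3: [38, 33, 86, 45, 75, 83, 19, 89, 61, 89]
t=4: [79, 70, 88, 18, 19, 89, 45, 87, 23, 87]
t=5: [15, 18, 85, 41, 42, 85, 16, 85, 49, 85]
t=6: [40, 46, 90, 86, 88, 90, 42, 90, 27, 90]
t=7: [88, 26, 93, 94, 94, 93, 92, 93, 65, 93]
t=8: [93, 63, 92, 91, 91, 92, 92, 92, 28, 92]
t=9: [92, 29, 92, 93, 93, 92, 92, 92, 67, 92]
t=10: [92, 69, 92, 92, 92, 92, 92, 92, 28, 92]
t=11: [92, 27, 92, 92, 92, 92, 92, 92, 67, 92]
t=12: [92, 65, 92, 92, 92, 92, 92, 92, 28, 92]

Answer: a_2(12) = 92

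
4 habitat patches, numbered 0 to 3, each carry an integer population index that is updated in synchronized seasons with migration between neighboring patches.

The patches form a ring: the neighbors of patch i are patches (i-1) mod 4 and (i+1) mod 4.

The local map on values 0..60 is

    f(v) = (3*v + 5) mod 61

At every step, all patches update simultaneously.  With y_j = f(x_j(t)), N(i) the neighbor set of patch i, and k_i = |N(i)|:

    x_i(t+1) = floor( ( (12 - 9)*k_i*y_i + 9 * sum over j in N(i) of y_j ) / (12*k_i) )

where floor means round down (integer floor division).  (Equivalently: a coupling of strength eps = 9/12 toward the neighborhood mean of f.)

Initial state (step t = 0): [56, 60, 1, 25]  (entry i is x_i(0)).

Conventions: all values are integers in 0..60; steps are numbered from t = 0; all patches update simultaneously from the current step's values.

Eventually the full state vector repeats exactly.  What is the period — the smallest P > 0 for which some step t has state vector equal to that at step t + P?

Answer: 1
Key observation: The state at step 51, [19, 7, 19, 7], reappears at step 52 — and no state repeats earlier — so the cycle the system enters has period 1.

Derivation:
t=0: [56, 60, 1, 25]
t=1: [20, 22, 9, 26]
t=2: [13, 16, 20, 19]
t=3: [31, 31, 21, 18]
t=4: [45, 25, 37, 31]
t=5: [25, 32, 34, 36]
t=6: [39, 34, 46, 37]
t=7: [37, 19, 43, 21]
t=8: [16, 25, 6, 26]
t=9: [28, 33, 21, 34]
t=10: [40, 23, 35, 24]
t=11: [11, 22, 23, 23]
t=12: [18, 21, 11, 22]
t=13: [21, 38, 15, 38]
t=14: [45, 35, 56, 35]
t=15: [41, 38, 49, 38]
t=16: [45, 28, 51, 28]
t=17: [25, 27, 30, 27]
t=18: [23, 26, 27, 26]
t=19: [19, 19, 22, 19]
t=20: [1, 4, 3, 4]
t=21: [14, 12, 16, 12]
t=22: [42, 47, 44, 47]
t=23: [20, 15, 21, 15]
t=24: [38, 16, 39, 16]
t=25: [54, 35, 39, 35]
t=26: [48, 29, 36, 29]
t=27: [30, 37, 36, 37]
t=28: [49, 46, 54, 46]
t=29: [23, 33, 27, 33]
t=30: [35, 25, 38, 25]
t=31: [26, 44, 28, 44]
t=32: [16, 22, 18, 22]
t=33: [20, 44, 22, 44]
t=34: [12, 9, 13, 9]
t=35: [34, 39, 35, 39]
t=36: [11, 35, 12, 35]
t=37: [46, 41, 47, 41]
t=38: [9, 18, 10, 18]
t=39: [52, 39, 53, 39]
t=40: [9, 30, 10, 30]
t=41: [33, 33, 34, 33]
t=42: [43, 44, 43, 44]
t=43: [14, 12, 14, 12]
t=44: [42, 45, 42, 45]
t=45: [15, 11, 15, 11]
t=46: [41, 47, 41, 47]
t=47: [19, 10, 19, 10]
t=48: [26, 9, 26, 9]
t=49: [29, 24, 29, 24]
t=50: [19, 27, 19, 27]
t=51: [19, 7, 19, 7]
t=52: [19, 7, 19, 7]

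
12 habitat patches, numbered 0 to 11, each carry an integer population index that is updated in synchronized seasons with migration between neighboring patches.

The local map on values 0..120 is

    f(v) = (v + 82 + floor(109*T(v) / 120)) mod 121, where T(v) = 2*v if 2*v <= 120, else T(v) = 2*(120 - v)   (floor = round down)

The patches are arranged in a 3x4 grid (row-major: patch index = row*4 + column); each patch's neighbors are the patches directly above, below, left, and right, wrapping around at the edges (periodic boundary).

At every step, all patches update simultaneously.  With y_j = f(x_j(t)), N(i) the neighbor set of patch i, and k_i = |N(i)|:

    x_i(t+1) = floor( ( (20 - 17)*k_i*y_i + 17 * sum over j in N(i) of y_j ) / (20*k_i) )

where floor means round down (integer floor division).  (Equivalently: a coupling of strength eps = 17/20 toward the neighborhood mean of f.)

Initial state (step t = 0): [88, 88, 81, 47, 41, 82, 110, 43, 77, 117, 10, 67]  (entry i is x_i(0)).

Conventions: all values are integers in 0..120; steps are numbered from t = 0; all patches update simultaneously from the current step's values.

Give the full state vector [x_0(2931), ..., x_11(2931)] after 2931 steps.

Answer: [98, 98, 98, 98, 98, 98, 98, 98, 98, 98, 98, 98]
Key observation: The state at step 10, [98, 98, 98, 98, 98, 98, 98, 98, 98, 98, 98, 98], reappears at step 11: the system is in a cycle of period 1 from step 10 on.  Therefore the state at step 2931 equals the state at step 10 + ((2931 - 10) mod 1) = 10, which is [98, 98, 98, 98, 98, 98, 98, 98, 98, 98, 98, 98].

Derivation:
t=0: [88, 88, 81, 47, 41, 82, 110, 43, 77, 117, 10, 67]
t=1: [99, 104, 101, 78, 100, 92, 101, 67, 74, 107, 77, 85]
t=2: [104, 96, 103, 82, 82, 95, 81, 89, 101, 105, 100, 91]
t=3: [103, 96, 103, 101, 101, 103, 101, 109, 100, 97, 100, 102]
t=4: [96, 95, 96, 93, 93, 97, 93, 94, 96, 97, 96, 94]
t=5: [101, 99, 101, 101, 100, 101, 100, 102, 100, 99, 100, 101]
t=6: [96, 96, 96, 95, 96, 97, 96, 96, 96, 97, 96, 96]
t=7: [100, 99, 100, 100, 99, 99, 99, 100, 99, 99, 99, 100]
t=8: [97, 97, 97, 97, 97, 98, 97, 97, 97, 98, 97, 97]
t=9: [99, 98, 99, 99, 98, 98, 98, 99, 98, 98, 98, 99]
t=10: [98, 98, 98, 98, 98, 98, 98, 98, 98, 98, 98, 98]
t=11: [98, 98, 98, 98, 98, 98, 98, 98, 98, 98, 98, 98]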